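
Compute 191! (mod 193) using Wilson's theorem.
(192)! = (191)! × (192) ≡ -1 (mod 193). So (191)! ≡ -1 × (192)^(-1) ≡ (-1)×(-1) = 1 (mod 193)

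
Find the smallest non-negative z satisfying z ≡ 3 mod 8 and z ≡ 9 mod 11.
M = 8 × 11 = 88. M₁ = 11, y₁ ≡ 3 mod 8. M₂ = 8, y₂ ≡ 7 mod 11. z = 3×11×3 + 9×8×7 ≡ 75 mod 88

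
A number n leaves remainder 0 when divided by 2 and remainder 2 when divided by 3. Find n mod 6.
M = 2 × 3 = 6. M₁ = 3, y₁ ≡ 1 mod 2. M₂ = 2, y₂ ≡ 2 mod 3. n = 0×3×1 + 2×2×2 ≡ 2 mod 6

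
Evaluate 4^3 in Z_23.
4^{3} = 64 ≡ 18 (mod 23)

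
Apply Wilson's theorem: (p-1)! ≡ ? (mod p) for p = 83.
By Wilson's theorem, (82)! ≡ -1 ≡ 82 (mod 83)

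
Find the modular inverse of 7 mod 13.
Since 13 is prime, by Fermat 7^(-1) ≡ 7^{11} ≡ 2 mod 13. Verify: 7 × 2 = 14 ≡ 1 mod 13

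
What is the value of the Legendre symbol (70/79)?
(70/79) = 70^{39} mod 79 = -1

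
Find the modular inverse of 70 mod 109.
Since 109 is prime, by Fermat 70^(-1) ≡ 70^{107} ≡ 95 mod 109. Verify: 70 × 95 = 6650 ≡ 1 mod 109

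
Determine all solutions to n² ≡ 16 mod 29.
The square roots of 16 mod 29 are 25 and 4. Verify: 25² = 625 ≡ 16 mod 29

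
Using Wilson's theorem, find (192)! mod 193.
By Wilson's theorem, (192)! ≡ -1 ≡ 192 (mod 193)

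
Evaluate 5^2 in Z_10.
5^{2} = 25 ≡ 5 (mod 10)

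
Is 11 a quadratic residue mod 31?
By Euler's criterion: 11^{15} ≡ 30 (mod 31). Since this equals -1 (≡ 30), 11 is not a QR.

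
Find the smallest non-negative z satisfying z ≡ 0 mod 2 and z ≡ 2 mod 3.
M = 2 × 3 = 6. M₁ = 3, y₁ ≡ 1 mod 2. M₂ = 2, y₂ ≡ 2 mod 3. z = 0×3×1 + 2×2×2 ≡ 2 mod 6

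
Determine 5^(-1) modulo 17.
Since 17 is prime, by Fermat 5^(-1) ≡ 5^{15} ≡ 7 mod 17. Verify: 5 × 7 = 35 ≡ 1 mod 17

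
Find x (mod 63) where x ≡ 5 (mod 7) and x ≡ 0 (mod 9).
M = 7 × 9 = 63. M₁ = 9, y₁ ≡ 4 (mod 7). M₂ = 7, y₂ ≡ 4 (mod 9). x = 5×9×4 + 0×7×4 ≡ 54 (mod 63)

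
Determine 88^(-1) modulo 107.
Since 107 is prime, by Fermat 88^(-1) ≡ 88^{105} ≡ 45 (mod 107). Verify: 88 × 45 = 3960 ≡ 1 (mod 107)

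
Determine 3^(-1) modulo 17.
Since 17 is prime, by Fermat 3^(-1) ≡ 3^{15} ≡ 6 (mod 17). Verify: 3 × 6 = 18 ≡ 1 (mod 17)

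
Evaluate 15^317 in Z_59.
Using Fermat: 15^{58} ≡ 1 mod 59. 317 ≡ 27 mod 58. So 15^{317} ≡ 15^{27} ≡ 16 mod 59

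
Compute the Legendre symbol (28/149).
(28/149) = 28^{74} mod 149 = 1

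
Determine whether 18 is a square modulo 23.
By Euler's criterion: 18^{11} ≡ 1 (mod 23). Since this equals 1, 18 is a QR.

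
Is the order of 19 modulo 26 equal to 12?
Powers of 19 mod 26: 19^1≡19, 19^2≡23, 19^3≡21, 19^4≡9, 19^5≡15, 19^6≡25, 19^7≡7, 19^8≡3, 19^9≡5, 19^10≡17, 19^11≡11, 19^12≡1. First k with 19^k≡1 is k=12. Yes, ord_26(19) = 12.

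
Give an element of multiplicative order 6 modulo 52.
3 has order 6 mod 52 since 3^{6} ≡ 1 mod 52 and no smaller power works.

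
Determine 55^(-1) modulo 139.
Since 139 is prime, by Fermat 55^(-1) ≡ 55^{137} ≡ 91 mod 139. Verify: 55 × 91 = 5005 ≡ 1 mod 139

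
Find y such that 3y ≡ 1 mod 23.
Since 23 is prime, by Fermat 3^(-1) ≡ 3^{21} ≡ 8 mod 23. Verify: 3 × 8 = 24 ≡ 1 mod 23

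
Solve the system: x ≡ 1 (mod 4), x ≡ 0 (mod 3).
M = 4 × 3 = 12. M₁ = 3, y₁ ≡ 3 (mod 4). M₂ = 4, y₂ ≡ 1 (mod 3). x = 1×3×3 + 0×4×1 ≡ 9 (mod 12)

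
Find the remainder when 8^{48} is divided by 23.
By Fermat: 8^{22} ≡ 1 (mod 23). 48 = 2×22 + 4. So 8^{48} ≡ 8^{4} ≡ 2 (mod 23)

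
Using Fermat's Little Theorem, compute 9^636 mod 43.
By Fermat: 9^{42} ≡ 1 (mod 43). 636 ≡ 6 (mod 42). So 9^{636} ≡ 9^{6} ≡ 4 (mod 43)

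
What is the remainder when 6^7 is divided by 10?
By repeated squaring (mod 10): 6^{1}≡6, 6^{2}≡6, 6^{4}≡6. Then 6^{7} = 6^{4+2+1} ≡ 6 × 6 × 6 ≡ 6 (mod 10)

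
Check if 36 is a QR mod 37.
By Euler's criterion: 36^{18} ≡ 1 (mod 37). Since this equals 1, 36 is a QR.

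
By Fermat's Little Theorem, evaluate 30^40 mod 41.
By Fermat's Little Theorem, 30^{40} ≡ 1 (mod 41) since 41 is prime and gcd(30, 41) = 1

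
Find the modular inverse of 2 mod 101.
Since 101 is prime, by Fermat 2^(-1) ≡ 2^{99} ≡ 51 (mod 101). Verify: 2 × 51 = 102 ≡ 1 (mod 101)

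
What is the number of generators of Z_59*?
A prime p has φ(p-1) primitive roots; here φ(58) = 28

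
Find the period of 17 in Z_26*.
Powers of 17 mod 26: 17^1≡17, 17^2≡3, 17^3≡25, 17^4≡9, 17^5≡23, 17^6≡1. So the order of 17 is 6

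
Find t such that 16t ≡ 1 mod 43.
Since 43 is prime, by Fermat 16^(-1) ≡ 16^{41} ≡ 35 mod 43. Verify: 16 × 35 = 560 ≡ 1 mod 43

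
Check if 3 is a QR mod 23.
By Euler's criterion: 3^{11} ≡ 1 (mod 23). Since this equals 1, 3 is a QR.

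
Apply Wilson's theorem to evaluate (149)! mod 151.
(150)! = (149)! × (150) ≡ -1 (mod 151). So (149)! ≡ -1 × (150)^(-1) ≡ (-1)×(-1) = 1 (mod 151)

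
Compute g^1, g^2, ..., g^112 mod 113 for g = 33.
33^1, 33^2, ..., 33^{112} mod 113: [33, 72, 3, 99, 103, 9, 71, 83, 27, 100, 23, 81, 74, 69, 17, 109, 94, 51, 101, 56, 40, 77, 55, 7, 5, 52, 21, 15, 43, 63, 45, 16, 76, 22, 48, 2, 66, 31, 6, 85, 93, 18, 29, 53, 54, 87, 46, 49, 35, 25, 34, 105, 75, 102, 89, 112, 80, 41, 110, 14, 10, 104, 42, 30, 86, 13, 90, 32, 39, 44, 96, 4, 19, 62, 12, 57, 73, 36, 58, 106, 108, 61, 92, 98, 70, 50, 68, 97, 37, 91, 65, 111, 47, 82, 107, 28, 20, 95, 84, 60, 59, 26, 67, 64, 78, 88, 79, 8, 38, 11, 24, 1]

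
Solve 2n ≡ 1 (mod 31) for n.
Since 31 is prime, by Fermat 2^(-1) ≡ 2^{29} ≡ 16 (mod 31). Verify: 2 × 16 = 32 ≡ 1 (mod 31)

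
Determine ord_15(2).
Powers of 2 mod 15: 2^1≡2, 2^2≡4, 2^3≡8, 2^4≡1. ord_15(2) = 4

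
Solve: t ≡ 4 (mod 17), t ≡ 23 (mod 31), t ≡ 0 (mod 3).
M = 17 × 31 × 3 = 1581. M₁ = 93, y₁ ≡ 15 (mod 17). M₂ = 51, y₂ ≡ 14 (mod 31). M₃ = 527, y₃ ≡ 2 (mod 3). t = 4×93×15 + 23×51×14 + 0×527×2 ≡ 1449 (mod 1581)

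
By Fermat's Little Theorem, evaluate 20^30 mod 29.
By Fermat: 20^{28} ≡ 1 (mod 29). So 20^{30} = 20^{28} · 20^{2} ≡ 20^{2} ≡ 23 (mod 29)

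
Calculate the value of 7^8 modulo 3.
Using Fermat: 7^{2} ≡ 1 (mod 3). 8 ≡ 0 (mod 2). So 7^{8} ≡ 7^{0} ≡ 1 (mod 3)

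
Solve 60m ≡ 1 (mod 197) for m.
Since 197 is prime, by Fermat 60^(-1) ≡ 60^{195} ≡ 23 (mod 197). Verify: 60 × 23 = 1380 ≡ 1 (mod 197)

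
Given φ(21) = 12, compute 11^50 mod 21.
By Euler: 11^{12} ≡ 1 mod 21 since gcd(11, 21) = 1. 50 = 4×12 + 2. So 11^{50} ≡ 11^{2} ≡ 16 mod 21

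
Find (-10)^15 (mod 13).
Using Fermat: (-10)^{12} ≡ 1 (mod 13). 15 ≡ 3 (mod 12). So (-10)^{15} ≡ (-10)^{3} ≡ 1 (mod 13)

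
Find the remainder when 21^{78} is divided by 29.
By Fermat: 21^{28} ≡ 1 (mod 29). 78 = 2×28 + 22. So 21^{78} ≡ 21^{22} ≡ 9 (mod 29)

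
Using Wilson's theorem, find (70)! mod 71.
By Wilson's theorem, (70)! ≡ -1 ≡ 70 mod 71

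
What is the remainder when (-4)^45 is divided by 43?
Using Fermat: (-4)^{42} ≡ 1 (mod 43). 45 ≡ 3 (mod 42). So (-4)^{45} ≡ (-4)^{3} ≡ 22 (mod 43)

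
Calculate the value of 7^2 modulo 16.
7^{2} = 49 ≡ 1 mod 16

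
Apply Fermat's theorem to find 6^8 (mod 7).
By Fermat: 6^{6} ≡ 1 (mod 7). So 6^{8} = 6^{6} · 6^{2} ≡ 6^{2} ≡ 1 (mod 7)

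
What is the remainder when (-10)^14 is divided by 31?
By repeated squaring (mod 31): (-10)^{1}≡21, (-10)^{2}≡7, (-10)^{4}≡18, (-10)^{8}≡14. Then (-10)^{14} = (-10)^{8+4+2} ≡ 14 × 18 × 7 ≡ 28 (mod 31)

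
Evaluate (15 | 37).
(15/37) = 15^{18} mod 37 = -1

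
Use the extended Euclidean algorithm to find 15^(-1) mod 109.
Extended GCD: 15(-29) + 109(4) = 1. So 15^(-1) ≡ -29 ≡ 80 (mod 109). Verify: 15 × 80 = 1200 ≡ 1 (mod 109)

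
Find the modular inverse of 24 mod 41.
Since 41 is prime, by Fermat 24^(-1) ≡ 24^{39} ≡ 12 (mod 41). Verify: 24 × 12 = 288 ≡ 1 (mod 41)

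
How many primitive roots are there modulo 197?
A prime p has φ(p-1) primitive roots; here φ(196) = 84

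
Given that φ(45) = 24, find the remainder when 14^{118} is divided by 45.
By Euler: 14^{24} ≡ 1 (mod 45) since gcd(14, 45) = 1. 118 = 4×24 + 22. So 14^{118} ≡ 14^{22} ≡ 31 (mod 45)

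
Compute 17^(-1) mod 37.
Since 37 is prime, by Fermat 17^(-1) ≡ 17^{35} ≡ 24 mod 37. Verify: 17 × 24 = 408 ≡ 1 mod 37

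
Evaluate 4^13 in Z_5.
Using Fermat: 4^{4} ≡ 1 mod 5. 13 ≡ 1 mod 4. So 4^{13} ≡ 4^{1} ≡ 4 mod 5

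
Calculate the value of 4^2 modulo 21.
4^{2} = 16 ≡ 16 mod 21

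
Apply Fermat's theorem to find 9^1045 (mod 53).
By Fermat: 9^{52} ≡ 1 (mod 53). 1045 ≡ 5 (mod 52). So 9^{1045} ≡ 9^{5} ≡ 7 (mod 53)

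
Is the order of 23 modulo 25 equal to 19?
Powers of 23 mod 25: 23^1≡23, 23^2≡4, 23^3≡17, 23^4≡16, 23^5≡18, 23^6≡14, 23^7≡22, 23^8≡6, 23^9≡13, 23^10≡24, 23^11≡2, 23^12≡21, 23^13≡8, 23^14≡9, 23^15≡7, 23^16≡11, 23^17≡3, 23^18≡19, 23^19≡12, 23^20≡1. 23^19≡12≢1, so ord ≠ 19. No, the actual order is 20.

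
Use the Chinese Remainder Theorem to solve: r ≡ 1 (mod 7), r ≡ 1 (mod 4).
M = 7 × 4 = 28. M₁ = 4, y₁ ≡ 2 (mod 7). M₂ = 7, y₂ ≡ 3 (mod 4). r = 1×4×2 + 1×7×3 ≡ 1 (mod 28)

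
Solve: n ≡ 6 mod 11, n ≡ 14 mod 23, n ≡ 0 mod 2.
M = 11 × 23 × 2 = 506. M₁ = 46, y₁ ≡ 6 mod 11. M₂ = 22, y₂ ≡ 22 mod 23. M₃ = 253, y₃ ≡ 1 mod 2. n = 6×46×6 + 14×22×22 + 0×253×1 ≡ 336 mod 506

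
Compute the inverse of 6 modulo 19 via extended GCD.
Extended GCD: 6(-3) + 19(1) = 1. So 6^(-1) ≡ -3 ≡ 16 (mod 19). Verify: 6 × 16 = 96 ≡ 1 (mod 19)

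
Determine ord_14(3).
Powers of 3 mod 14: 3^1≡3, 3^2≡9, 3^3≡13, 3^4≡11, 3^5≡5, 3^6≡1. ord_14(3) = 6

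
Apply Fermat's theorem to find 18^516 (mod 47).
By Fermat: 18^{46} ≡ 1 (mod 47). 516 ≡ 10 (mod 46). So 18^{516} ≡ 18^{10} ≡ 24 (mod 47)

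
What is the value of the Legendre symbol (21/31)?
(21/31) = 21^{15} mod 31 = -1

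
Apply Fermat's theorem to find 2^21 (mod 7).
By Fermat: 2^{6} ≡ 1 (mod 7). 21 = 3×6 + 3. So 2^{21} ≡ 2^{3} ≡ 1 (mod 7)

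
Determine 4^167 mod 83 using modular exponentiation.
Using Fermat: 4^{82} ≡ 1 mod 83. 167 ≡ 3 mod 82. So 4^{167} ≡ 4^{3} ≡ 64 mod 83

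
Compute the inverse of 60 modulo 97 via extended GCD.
Extended GCD: 60(-21) + 97(13) = 1. So 60^(-1) ≡ -21 ≡ 76 (mod 97). Verify: 60 × 76 = 4560 ≡ 1 (mod 97)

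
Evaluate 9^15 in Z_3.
By repeated squaring mod 3: 9^{1}≡0, 9^{2}≡0, 9^{4}≡0, 9^{8}≡0. Then 9^{15} = 9^{8+4+2+1} ≡ 0 × 0 × 0 × 0 ≡ 0 mod 3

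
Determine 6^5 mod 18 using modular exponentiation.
By repeated squaring mod 18: 6^{1}≡6, 6^{2}≡0, 6^{4}≡0. Then 6^{5} = 6^{4+1} ≡ 0 × 6 ≡ 0 mod 18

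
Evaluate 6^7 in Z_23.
By repeated squaring (mod 23): 6^{1}≡6, 6^{2}≡13, 6^{4}≡8. Then 6^{7} = 6^{4+2+1} ≡ 8 × 13 × 6 ≡ 3 (mod 23)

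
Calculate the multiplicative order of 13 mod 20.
Powers of 13 mod 20: 13^1≡13, 13^2≡9, 13^3≡17, 13^4≡1. So the order of 13 is 4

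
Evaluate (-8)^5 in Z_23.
By repeated squaring (mod 23): (-8)^{1}≡15, (-8)^{2}≡18, (-8)^{4}≡2. Then (-8)^{5} = (-8)^{4+1} ≡ 2 × 15 ≡ 7 (mod 23)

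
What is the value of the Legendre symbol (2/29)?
(2/29) = 2^{14} mod 29 = -1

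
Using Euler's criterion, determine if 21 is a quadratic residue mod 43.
By Euler's criterion: 21^{21} ≡ 1 (mod 43). Since this equals 1, 21 is a QR.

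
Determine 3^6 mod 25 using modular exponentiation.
By repeated squaring (mod 25): 3^{1}≡3, 3^{2}≡9, 3^{4}≡6. Then 3^{6} = 3^{4+2} ≡ 6 × 9 ≡ 4 (mod 25)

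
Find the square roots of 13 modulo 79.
The square roots of 13 mod 79 are 31 and 48. Verify: 31² = 961 ≡ 13 mod 79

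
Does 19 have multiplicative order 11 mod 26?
Powers of 19 mod 26: 19^1≡19, 19^2≡23, 19^3≡21, 19^4≡9, 19^5≡15, 19^6≡25, 19^7≡7, 19^8≡3, 19^9≡5, 19^10≡17, 19^11≡11, 19^12≡1. 19^11≡11≢1, so ord ≠ 11. No, the actual order is 12.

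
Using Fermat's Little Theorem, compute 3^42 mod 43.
By Fermat's Little Theorem, 3^{42} ≡ 1 (mod 43) since 43 is prime and gcd(3, 43) = 1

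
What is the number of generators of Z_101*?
Number of primitive roots mod 101 = φ(p-1) = φ(100) = 40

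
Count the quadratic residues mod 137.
For prime 137, there are (p-1)/2 = (137-1)/2 = 68 quadratic residues (excluding 0).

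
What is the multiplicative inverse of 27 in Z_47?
Since 47 is prime, by Fermat 27^(-1) ≡ 27^{45} ≡ 7 (mod 47). Verify: 27 × 7 = 189 ≡ 1 (mod 47)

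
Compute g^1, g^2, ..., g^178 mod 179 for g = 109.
109^1, 109^2, ..., 109^{178} mod 179: [109, 67, 143, 14, 94, 43, 33, 17, 63, 65, 104, 59, 166, 15, 24, 110, 176, 31, 157, 108, 137, 76, 50, 80, 128, 169, 163, 46, 2, 39, 134, 107, 28, 9, 86, 66, 34, 126, 130, 29, 118, 153, 30, 48, 41, 173, 62, 135, 37, 95, 152, 100, 160, 77, 159, 147, 92, 4, 78, 89, 35, 56, 18, 172, 132, 68, 73, 81, 58, 57, 127, 60, 96, 82, 167, 124, 91, 74, 11, 125, 21, 141, 154, 139, 115, 5, 8, 156, 178, 70, 112, 36, 165, 85, 136, 146, 162, 116, 114, 75, 120, 13, 164, 155, 69, 3, 148, 22, 71, 42, 103, 129, 99, 51, 10, 16, 133, 177, 140, 45, 72, 151, 170, 93, 113, 145, 53, 49, 150, 61, 26, 149, 131, 138, 6, 117, 44, 142, 84, 27, 79, 19, 102, 20, 32, 87, 175, 101, 90, 144, 123, 161, 7, 47, 111, 106, 98, 121, 122, 52, 119, 83, 97, 12, 55, 88, 105, 168, 54, 158, 38, 25, 40, 64, 174, 171, 23, 1]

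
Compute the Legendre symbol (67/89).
(67/89) = 67^{44} mod 89 = 1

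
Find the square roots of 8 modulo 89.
The square roots of 8 mod 89 are 39 and 50. Verify: 39² = 1521 ≡ 8 (mod 89)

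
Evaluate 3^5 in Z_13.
By repeated squaring (mod 13): 3^{1}≡3, 3^{2}≡9, 3^{4}≡3. Then 3^{5} = 3^{4+1} ≡ 3 × 3 ≡ 9 (mod 13)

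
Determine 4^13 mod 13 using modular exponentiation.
Using Fermat: 4^{12} ≡ 1 mod 13. 13 ≡ 1 mod 12. So 4^{13} ≡ 4^{1} ≡ 4 mod 13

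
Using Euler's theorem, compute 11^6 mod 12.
By Euler: 11^{4} ≡ 1 (mod 12) since gcd(11, 12) = 1. 6 = 1×4 + 2. So 11^{6} ≡ 11^{2} ≡ 1 (mod 12)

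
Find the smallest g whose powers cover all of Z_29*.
g = 2. Powers: [2, 4, 8, 16, 3, 6, 12, ...] generates all 28 non-zero residues.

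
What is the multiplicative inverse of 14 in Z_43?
Since 43 is prime, by Fermat 14^(-1) ≡ 14^{41} ≡ 40 mod 43. Verify: 14 × 40 = 560 ≡ 1 mod 43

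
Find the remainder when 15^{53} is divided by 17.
By Fermat: 15^{16} ≡ 1 (mod 17). 53 = 3×16 + 5. So 15^{53} ≡ 15^{5} ≡ 2 (mod 17)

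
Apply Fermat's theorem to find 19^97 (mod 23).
By Fermat: 19^{22} ≡ 1 (mod 23). 97 = 4×22 + 9. So 19^{97} ≡ 19^{9} ≡ 10 (mod 23)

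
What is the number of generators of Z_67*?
Number of primitive roots mod 67 = φ(p-1) = φ(66) = 20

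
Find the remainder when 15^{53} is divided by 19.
By Fermat: 15^{18} ≡ 1 (mod 19). 53 = 2×18 + 17. So 15^{53} ≡ 15^{17} ≡ 14 (mod 19)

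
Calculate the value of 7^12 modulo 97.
By repeated squaring mod 97: 7^{1}≡7, 7^{2}≡49, 7^{4}≡73, 7^{8}≡91. Then 7^{12} = 7^{8+4} ≡ 91 × 73 ≡ 47 mod 97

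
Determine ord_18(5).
Powers of 5 mod 18: 5^1≡5, 5^2≡7, 5^3≡17, 5^4≡13, 5^5≡11, 5^6≡1. Order = 6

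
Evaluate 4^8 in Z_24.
By repeated squaring (mod 24): 4^{1}≡4, 4^{2}≡16, 4^{4}≡16, 4^{8}≡16. So 4^{8} ≡ 16 (mod 24)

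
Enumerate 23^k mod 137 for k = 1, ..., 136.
23^1, 23^2, ..., 23^{136} mod 137: [23, 118, 111, 87, 83, 128, 67, 34, 97, 39, 75, 81, 82, 105, 86, 60, 10, 93, 84, 14, 48, 8, 47, 122, 66, 11, 116, 65, 125, 135, 91, 38, 52, 100, 108, 18, 3, 69, 80, 59, 124, 112, 110, 64, 102, 17, 117, 88, 106, 109, 41, 121, 43, 30, 5, 115, 42, 7, 24, 4, 92, 61, 33, 74, 58, 101, 131, 136, 114, 19, 26, 50, 54, 9, 70, 103, 40, 98, 62, 56, 55, 32, 51, 77, 127, 44, 53, 123, 89, 129, 90, 15, 71, 126, 21, 72, 12, 2, 46, 99, 85, 37, 29, 119, 134, 68, 57, 78, 13, 25, 27, 73, 35, 120, 20, 49, 31, 28, 96, 16, 94, 107, 132, 22, 95, 130, 113, 133, 45, 76, 104, 63, 79, 36, 6, 1]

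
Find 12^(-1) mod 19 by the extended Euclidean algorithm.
Extended GCD: 12(8) + 19(-5) = 1. So 12^(-1) ≡ 8 mod 19. Verify: 12 × 8 = 96 ≡ 1 mod 19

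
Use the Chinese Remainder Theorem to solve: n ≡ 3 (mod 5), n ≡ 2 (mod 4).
M = 5 × 4 = 20. M₁ = 4, y₁ ≡ 4 (mod 5). M₂ = 5, y₂ ≡ 1 (mod 4). n = 3×4×4 + 2×5×1 ≡ 18 (mod 20)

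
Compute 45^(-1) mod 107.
Since 107 is prime, by Fermat 45^(-1) ≡ 45^{105} ≡ 88 mod 107. Verify: 45 × 88 = 3960 ≡ 1 mod 107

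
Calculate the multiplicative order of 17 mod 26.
Powers of 17 mod 26: 17^1≡17, 17^2≡3, 17^3≡25, 17^4≡9, 17^5≡23, 17^6≡1. ord_26(17) = 6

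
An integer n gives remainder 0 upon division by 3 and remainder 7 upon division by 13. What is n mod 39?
M = 3 × 13 = 39. M₁ = 13, y₁ ≡ 1 mod 3. M₂ = 3, y₂ ≡ 9 mod 13. n = 0×13×1 + 7×3×9 ≡ 33 mod 39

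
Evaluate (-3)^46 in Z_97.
By repeated squaring mod 97: (-3)^{1}≡94, (-3)^{2}≡9, (-3)^{4}≡81, (-3)^{8}≡62, (-3)^{16}≡61, (-3)^{32}≡35. Then (-3)^{46} = (-3)^{32+8+4+2} ≡ 35 × 62 × 81 × 9 ≡ 54 mod 97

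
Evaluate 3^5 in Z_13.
By repeated squaring mod 13: 3^{1}≡3, 3^{2}≡9, 3^{4}≡3. Then 3^{5} = 3^{4+1} ≡ 3 × 3 ≡ 9 mod 13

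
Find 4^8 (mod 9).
By repeated squaring (mod 9): 4^{1}≡4, 4^{2}≡7, 4^{4}≡4, 4^{8}≡7. So 4^{8} ≡ 7 (mod 9)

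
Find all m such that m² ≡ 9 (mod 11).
The square roots of 9 mod 11 are 3 and 8. Verify: 3² = 9 ≡ 9 (mod 11)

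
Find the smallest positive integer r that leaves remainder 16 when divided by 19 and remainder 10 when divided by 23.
M = 19 × 23 = 437. M₁ = 23, y₁ ≡ 5 (mod 19). M₂ = 19, y₂ ≡ 17 (mod 23). r = 16×23×5 + 10×19×17 ≡ 263 (mod 437)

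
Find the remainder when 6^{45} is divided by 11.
By Fermat: 6^{10} ≡ 1 (mod 11). 45 = 4×10 + 5. So 6^{45} ≡ 6^{5} ≡ 10 (mod 11)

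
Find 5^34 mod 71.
By repeated squaring mod 71: 5^{1}≡5, 5^{2}≡25, 5^{4}≡57, 5^{8}≡54, 5^{16}≡5, 5^{32}≡25. Then 5^{34} = 5^{32+2} ≡ 25 × 25 ≡ 57 mod 71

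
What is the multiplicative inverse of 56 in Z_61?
Since 61 is prime, by Fermat 56^(-1) ≡ 56^{59} ≡ 12 mod 61. Verify: 56 × 12 = 672 ≡ 1 mod 61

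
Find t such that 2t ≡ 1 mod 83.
Since 83 is prime, by Fermat 2^(-1) ≡ 2^{81} ≡ 42 mod 83. Verify: 2 × 42 = 84 ≡ 1 mod 83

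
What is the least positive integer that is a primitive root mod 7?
g = 3. Powers: [3, 2, 6, 4, 5, 1] generates all 6 non-zero residues.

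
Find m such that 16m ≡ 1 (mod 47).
Since 47 is prime, by Fermat 16^(-1) ≡ 16^{45} ≡ 3 (mod 47). Verify: 16 × 3 = 48 ≡ 1 (mod 47)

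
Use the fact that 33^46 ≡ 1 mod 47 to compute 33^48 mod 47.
By Fermat: 33^{46} ≡ 1 mod 47. So 33^{48} = 33^{46} · 33^{2} ≡ 33^{2} ≡ 8 mod 47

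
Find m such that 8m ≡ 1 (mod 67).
Since 67 is prime, by Fermat 8^(-1) ≡ 8^{65} ≡ 42 (mod 67). Verify: 8 × 42 = 336 ≡ 1 (mod 67)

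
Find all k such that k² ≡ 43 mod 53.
The square roots of 43 mod 53 are 34 and 19. Verify: 34² = 1156 ≡ 43 mod 53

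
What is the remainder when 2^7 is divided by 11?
By repeated squaring mod 11: 2^{1}≡2, 2^{2}≡4, 2^{4}≡5. Then 2^{7} = 2^{4+2+1} ≡ 5 × 4 × 2 ≡ 7 mod 11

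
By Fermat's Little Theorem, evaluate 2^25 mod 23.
By Fermat: 2^{22} ≡ 1 (mod 23). So 2^{25} = 2^{22} · 2^{3} ≡ 2^{3} ≡ 8 (mod 23)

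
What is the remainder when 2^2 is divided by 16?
2^{2} = 4 ≡ 4 (mod 16)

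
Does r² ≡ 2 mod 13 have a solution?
By Euler's criterion: 2^{6} ≡ 12 mod 13. Since this equals -1 (≡ 12), 2 is not a QR.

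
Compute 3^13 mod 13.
Using Fermat: 3^{12} ≡ 1 (mod 13). 13 ≡ 1 (mod 12). So 3^{13} ≡ 3^{1} ≡ 3 (mod 13)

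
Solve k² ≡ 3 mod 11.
The square roots of 3 mod 11 are 5 and 6. Verify: 5² = 25 ≡ 3 mod 11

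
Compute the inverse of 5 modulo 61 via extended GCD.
Extended GCD: 5(-12) + 61(1) = 1. So 5^(-1) ≡ -12 ≡ 49 mod 61. Verify: 5 × 49 = 245 ≡ 1 mod 61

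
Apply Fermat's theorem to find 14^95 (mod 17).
By Fermat: 14^{16} ≡ 1 (mod 17). 95 = 5×16 + 15. So 14^{95} ≡ 14^{15} ≡ 11 (mod 17)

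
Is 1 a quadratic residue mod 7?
By Euler's criterion: 1^{3} ≡ 1 mod 7. Since this equals 1, 1 is a QR.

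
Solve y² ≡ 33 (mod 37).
The square roots of 33 mod 37 are 12 and 25. Verify: 12² = 144 ≡ 33 (mod 37)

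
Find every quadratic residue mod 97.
Quadratic residues modulo 97: {1, 2, 3, 4, 6, 8, 9, 11, 12, 16, 18, 22, 24, 25, 27, 31, 32, 33, 35, 36, 43, 44, 47, 48, 49, 50, 53, 54, 61, 62, 64, 65, 66, 70, 72, 73, 75, 79, 81, 85, 86, 88, 89, 91, 93, 94, 95, 96}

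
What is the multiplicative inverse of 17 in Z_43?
Since 43 is prime, by Fermat 17^(-1) ≡ 17^{41} ≡ 38 mod 43. Verify: 17 × 38 = 646 ≡ 1 mod 43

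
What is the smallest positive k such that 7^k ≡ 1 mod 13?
Powers of 7 mod 13: 7^1≡7, 7^2≡10, 7^3≡5, 7^4≡9, 7^5≡11, 7^6≡12, 7^7≡6, 7^8≡3, 7^9≡8, 7^10≡4, 7^11≡2, 7^12≡1. ord_13(7) = 12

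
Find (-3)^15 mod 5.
Using Fermat: (-3)^{4} ≡ 1 mod 5. 15 ≡ 3 mod 4. So (-3)^{15} ≡ (-3)^{3} ≡ 3 mod 5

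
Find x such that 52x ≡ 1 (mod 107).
Since 107 is prime, by Fermat 52^(-1) ≡ 52^{105} ≡ 35 (mod 107). Verify: 52 × 35 = 1820 ≡ 1 (mod 107)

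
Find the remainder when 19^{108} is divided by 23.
By Fermat: 19^{22} ≡ 1 mod 23. 108 = 4×22 + 20. So 19^{108} ≡ 19^{20} ≡ 13 mod 23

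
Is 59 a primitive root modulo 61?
ord_61(59) divides 60. For each prime q|60: 59^{30}≡60, 59^{20}≡47, 59^{12}≡9, none ≡ 1. So 59 has order 60 and is a primitive root mod 61.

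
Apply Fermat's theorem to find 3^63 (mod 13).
By Fermat: 3^{12} ≡ 1 (mod 13). 63 = 5×12 + 3. So 3^{63} ≡ 3^{3} ≡ 1 (mod 13)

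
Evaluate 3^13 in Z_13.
Using Fermat: 3^{12} ≡ 1 (mod 13). 13 ≡ 1 (mod 12). So 3^{13} ≡ 3^{1} ≡ 3 (mod 13)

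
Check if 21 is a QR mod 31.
By Euler's criterion: 21^{15} ≡ 30 (mod 31). Since this equals -1 (≡ 30), 21 is not a QR.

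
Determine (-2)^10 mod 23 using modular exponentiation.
By repeated squaring (mod 23): (-2)^{1}≡21, (-2)^{2}≡4, (-2)^{4}≡16, (-2)^{8}≡3. Then (-2)^{10} = (-2)^{8+2} ≡ 3 × 4 ≡ 12 (mod 23)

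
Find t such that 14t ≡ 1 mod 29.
Since 29 is prime, by Fermat 14^(-1) ≡ 14^{27} ≡ 27 mod 29. Verify: 14 × 27 = 378 ≡ 1 mod 29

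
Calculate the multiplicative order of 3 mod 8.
Powers of 3 mod 8: 3^1≡3, 3^2≡1. So the order of 3 is 2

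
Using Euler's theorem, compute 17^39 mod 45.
By Euler: 17^{24} ≡ 1 (mod 45) since gcd(17, 45) = 1. 39 = 1×24 + 15. So 17^{39} ≡ 17^{15} ≡ 8 (mod 45)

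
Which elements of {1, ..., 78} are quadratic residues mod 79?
Quadratic residues modulo 79: {1, 2, 4, 5, 8, 9, 10, 11, 13, 16, 18, 19, 20, 21, 22, 23, 25, 26, 31, 32, 36, 38, 40, 42, 44, 45, 46, 49, 50, 51, 52, 55, 62, 64, 65, 67, 72, 73, 76}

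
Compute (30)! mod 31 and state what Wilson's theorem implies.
(30)! mod 31 = 30. Since this equals -1 (mod 31), Wilson confirms 31 is prime.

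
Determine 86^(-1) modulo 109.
Since 109 is prime, by Fermat 86^(-1) ≡ 86^{107} ≡ 90 (mod 109). Verify: 86 × 90 = 7740 ≡ 1 (mod 109)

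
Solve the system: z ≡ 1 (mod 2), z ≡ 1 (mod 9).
M = 2 × 9 = 18. M₁ = 9, y₁ ≡ 1 (mod 2). M₂ = 2, y₂ ≡ 5 (mod 9). z = 1×9×1 + 1×2×5 ≡ 1 (mod 18)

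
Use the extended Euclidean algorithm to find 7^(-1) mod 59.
Extended GCD: 7(17) + 59(-2) = 1. So 7^(-1) ≡ 17 mod 59. Verify: 7 × 17 = 119 ≡ 1 mod 59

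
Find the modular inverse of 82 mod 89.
Since 89 is prime, by Fermat 82^(-1) ≡ 82^{87} ≡ 38 (mod 89). Verify: 82 × 38 = 3116 ≡ 1 (mod 89)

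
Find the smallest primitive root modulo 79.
g = 3. For each prime q|78: 3^{39}≡78, 3^{26}≡23, 3^{6}≡18, none ≡ 1, so ord_79(3) = 78 and 3 is a primitive root.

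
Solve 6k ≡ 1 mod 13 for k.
Since 13 is prime, by Fermat 6^(-1) ≡ 6^{11} ≡ 11 mod 13. Verify: 6 × 11 = 66 ≡ 1 mod 13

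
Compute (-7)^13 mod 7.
By repeated squaring (mod 7): (-7)^{1}≡0, (-7)^{2}≡0, (-7)^{4}≡0, (-7)^{8}≡0. Then (-7)^{13} = (-7)^{8+4+1} ≡ 0 × 0 × 0 ≡ 0 (mod 7)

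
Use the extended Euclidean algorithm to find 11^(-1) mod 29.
Extended GCD: 11(8) + 29(-3) = 1. So 11^(-1) ≡ 8 (mod 29). Verify: 11 × 8 = 88 ≡ 1 (mod 29)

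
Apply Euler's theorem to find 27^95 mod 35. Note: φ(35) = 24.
By Euler: 27^{24} ≡ 1 mod 35 since gcd(27, 35) = 1. 95 = 3×24 + 23. So 27^{95} ≡ 27^{23} ≡ 13 mod 35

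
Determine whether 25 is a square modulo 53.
By Euler's criterion: 25^{26} ≡ 1 mod 53. Since this equals 1, 25 is a QR.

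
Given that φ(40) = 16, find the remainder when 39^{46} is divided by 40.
By Euler: 39^{16} ≡ 1 mod 40 since gcd(39, 40) = 1. 46 = 2×16 + 14. So 39^{46} ≡ 39^{14} ≡ 1 mod 40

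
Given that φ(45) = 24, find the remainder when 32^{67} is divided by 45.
By Euler: 32^{24} ≡ 1 mod 45 since gcd(32, 45) = 1. 67 = 2×24 + 19. So 32^{67} ≡ 32^{19} ≡ 23 mod 45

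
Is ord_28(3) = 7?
Powers of 3 mod 28: 3^1≡3, 3^2≡9, 3^3≡27, 3^4≡25, 3^5≡19, 3^6≡1. Already 3^6≡1, so the order is 6 < 7. No, the actual order is 6.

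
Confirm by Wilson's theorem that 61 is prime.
(60)! mod 61 = 60. Since this equals -1 mod 61, Wilson confirms 61 is prime.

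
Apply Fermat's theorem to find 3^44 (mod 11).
By Fermat: 3^{10} ≡ 1 (mod 11). 44 = 4×10 + 4. So 3^{44} ≡ 3^{4} ≡ 4 (mod 11)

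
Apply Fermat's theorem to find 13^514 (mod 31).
By Fermat: 13^{30} ≡ 1 (mod 31). 514 ≡ 4 (mod 30). So 13^{514} ≡ 13^{4} ≡ 10 (mod 31)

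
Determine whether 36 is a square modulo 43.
By Euler's criterion: 36^{21} ≡ 1 mod 43. Since this equals 1, 36 is a QR.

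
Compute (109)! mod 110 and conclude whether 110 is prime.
(109)! mod 110 = 0. Since 0 ≢ -1 mod 110, 110 is not prime.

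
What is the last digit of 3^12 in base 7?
Using Fermat: 3^{6} ≡ 1 mod 7. 12 ≡ 0 mod 6. So 3^{12} ≡ 3^{0} ≡ 1 mod 7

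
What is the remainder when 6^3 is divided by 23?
6^{3} = 216 ≡ 9 mod 23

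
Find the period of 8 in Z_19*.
Powers of 8 mod 19: 8^1≡8, 8^2≡7, 8^3≡18, 8^4≡11, 8^5≡12, 8^6≡1. Order = 6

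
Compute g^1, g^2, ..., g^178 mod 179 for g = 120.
120^1, 120^2, ..., 120^{178} mod 179: [120, 80, 113, 135, 90, 60, 40, 146, 157, 45, 30, 20, 73, 168, 112, 15, 10, 126, 84, 56, 97, 5, 63, 42, 28, 138, 92, 121, 21, 14, 69, 46, 150, 100, 7, 124, 23, 75, 50, 93, 62, 101, 127, 25, 136, 31, 140, 153, 102, 68, 105, 70, 166, 51, 34, 142, 35, 83, 115, 17, 71, 107, 131, 147, 98, 125, 143, 155, 163, 49, 152, 161, 167, 171, 114, 76, 170, 173, 175, 57, 38, 85, 176, 177, 118, 19, 132, 88, 178, 59, 99, 66, 44, 89, 119, 139, 33, 22, 134, 149, 159, 106, 11, 67, 164, 169, 53, 95, 123, 82, 174, 116, 137, 151, 41, 87, 58, 158, 165, 110, 133, 29, 79, 172, 55, 156, 104, 129, 86, 117, 78, 52, 154, 43, 148, 39, 26, 77, 111, 74, 109, 13, 128, 145, 37, 144, 96, 64, 162, 108, 72, 48, 32, 81, 54, 36, 24, 16, 130, 27, 18, 12, 8, 65, 103, 9, 6, 4, 122, 141, 94, 3, 2, 61, 160, 47, 91, 1]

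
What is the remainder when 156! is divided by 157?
By Wilson's theorem, (156)! ≡ -1 ≡ 156 (mod 157)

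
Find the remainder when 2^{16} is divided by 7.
By Fermat: 2^{6} ≡ 1 (mod 7). 16 = 2×6 + 4. So 2^{16} ≡ 2^{4} ≡ 2 (mod 7)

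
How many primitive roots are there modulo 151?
Number of primitive roots mod 151 = φ(p-1) = φ(150) = 40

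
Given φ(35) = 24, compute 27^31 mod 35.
By Euler: 27^{24} ≡ 1 (mod 35) since gcd(27, 35) = 1. 31 = 1×24 + 7. So 27^{31} ≡ 27^{7} ≡ 13 (mod 35)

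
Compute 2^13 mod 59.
By repeated squaring (mod 59): 2^{1}≡2, 2^{2}≡4, 2^{4}≡16, 2^{8}≡20. Then 2^{13} = 2^{8+4+1} ≡ 20 × 16 × 2 ≡ 50 (mod 59)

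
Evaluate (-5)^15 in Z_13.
Using Fermat: (-5)^{12} ≡ 1 (mod 13). 15 ≡ 3 (mod 12). So (-5)^{15} ≡ (-5)^{3} ≡ 5 (mod 13)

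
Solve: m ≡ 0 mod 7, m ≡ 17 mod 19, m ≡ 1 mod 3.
M = 7 × 19 × 3 = 399. M₁ = 57, y₁ ≡ 1 mod 7. M₂ = 21, y₂ ≡ 10 mod 19. M₃ = 133, y₃ ≡ 1 mod 3. m = 0×57×1 + 17×21×10 + 1×133×1 ≡ 112 mod 399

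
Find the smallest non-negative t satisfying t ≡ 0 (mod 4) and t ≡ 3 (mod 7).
M = 4 × 7 = 28. M₁ = 7, y₁ ≡ 3 (mod 4). M₂ = 4, y₂ ≡ 2 (mod 7). t = 0×7×3 + 3×4×2 ≡ 24 (mod 28)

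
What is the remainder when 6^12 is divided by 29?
By repeated squaring (mod 29): 6^{1}≡6, 6^{2}≡7, 6^{4}≡20, 6^{8}≡23. Then 6^{12} = 6^{8+4} ≡ 23 × 20 ≡ 25 (mod 29)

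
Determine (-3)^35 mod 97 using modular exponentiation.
By repeated squaring (mod 97): (-3)^{1}≡94, (-3)^{2}≡9, (-3)^{4}≡81, (-3)^{8}≡62, (-3)^{16}≡61, (-3)^{32}≡35. Then (-3)^{35} = (-3)^{32+2+1} ≡ 35 × 9 × 94 ≡ 25 (mod 97)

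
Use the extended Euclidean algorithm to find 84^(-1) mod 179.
Extended GCD: 84(-49) + 179(23) = 1. So 84^(-1) ≡ -49 ≡ 130 mod 179. Verify: 84 × 130 = 10920 ≡ 1 mod 179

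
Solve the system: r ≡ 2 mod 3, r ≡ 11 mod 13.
M = 3 × 13 = 39. M₁ = 13, y₁ ≡ 1 mod 3. M₂ = 3, y₂ ≡ 9 mod 13. r = 2×13×1 + 11×3×9 ≡ 11 mod 39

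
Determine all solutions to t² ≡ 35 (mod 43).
The square roots of 35 mod 43 are 11 and 32. Verify: 11² = 121 ≡ 35 (mod 43)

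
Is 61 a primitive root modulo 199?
61^{11} ≡ 1 (mod 199) and 11 < 198, so ord_199(61) = 11 ≠ 198 and 61 is not a primitive root.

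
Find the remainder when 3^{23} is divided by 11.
By Fermat: 3^{10} ≡ 1 (mod 11). 23 = 2×10 + 3. So 3^{23} ≡ 3^{3} ≡ 5 (mod 11)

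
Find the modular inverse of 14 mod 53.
Since 53 is prime, by Fermat 14^(-1) ≡ 14^{51} ≡ 19 mod 53. Verify: 14 × 19 = 266 ≡ 1 mod 53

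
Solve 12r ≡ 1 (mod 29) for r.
Since 29 is prime, by Fermat 12^(-1) ≡ 12^{27} ≡ 17 (mod 29). Verify: 12 × 17 = 204 ≡ 1 (mod 29)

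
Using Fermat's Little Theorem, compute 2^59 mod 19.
By Fermat: 2^{18} ≡ 1 (mod 19). 59 = 3×18 + 5. So 2^{59} ≡ 2^{5} ≡ 13 (mod 19)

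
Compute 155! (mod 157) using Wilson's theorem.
(156)! = (155)! × (156) ≡ -1 (mod 157). So (155)! ≡ -1 × (156)^(-1) ≡ (-1)×(-1) = 1 (mod 157)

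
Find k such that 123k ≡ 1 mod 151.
Since 151 is prime, by Fermat 123^(-1) ≡ 123^{149} ≡ 124 mod 151. Verify: 123 × 124 = 15252 ≡ 1 mod 151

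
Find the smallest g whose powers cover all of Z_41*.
g = 6. Powers: [6, 36, 11, 25, 27, 39, 29, ...] generates all 40 non-zero residues.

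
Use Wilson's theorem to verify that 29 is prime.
(28)! mod 29 = 28. Since this equals -1 (mod 29), Wilson confirms 29 is prime.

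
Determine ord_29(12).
Powers of 12 mod 29: 12^1≡12, 12^2≡28, 12^3≡17, 12^4≡1. Order = 4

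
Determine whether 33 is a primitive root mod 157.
33^{78} ≡ 1 mod 157 and 78 < 156, so ord_157(33) = 78 ≠ 156 and 33 is not a primitive root.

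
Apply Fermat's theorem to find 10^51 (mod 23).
By Fermat: 10^{22} ≡ 1 (mod 23). 51 = 2×22 + 7. So 10^{51} ≡ 10^{7} ≡ 14 (mod 23)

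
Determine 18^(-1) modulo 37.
Since 37 is prime, by Fermat 18^(-1) ≡ 18^{35} ≡ 35 (mod 37). Verify: 18 × 35 = 630 ≡ 1 (mod 37)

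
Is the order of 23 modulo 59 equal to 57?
Powers of 23 mod 59: 23^1≡23, 23^2≡57, 23^3≡13, 23^4≡4, 23^5≡33, 23^6≡51, 23^7≡52, 23^8≡16, 23^9≡14, 23^10≡27, 23^11≡31, 23^12≡5, 23^13≡56, 23^14≡49, 23^15≡6, 23^16≡20, 23^17≡47, 23^18≡19, 23^19≡24, 23^20≡21, 23^21≡11, 23^22≡17, 23^23≡37, 23^24≡25, 23^25≡44, 23^26≡9, 23^27≡30, 23^28≡41, 23^29≡58, 23^30≡36, 23^31≡2, 23^32≡46, 23^33≡55, 23^34≡26, 23^35≡8, 23^36≡7, 23^37≡43, 23^38≡45, 23^39≡32, 23^40≡28, 23^41≡54, 23^42≡3, 23^43≡10, 23^44≡53, 23^45≡39, 23^46≡12, 23^47≡40, 23^48≡35, 23^49≡38, 23^50≡48, 23^51≡42, 23^52≡22, 23^53≡34, 23^54≡15, 23^55≡50, 23^56≡29, 23^57≡18, 23^58≡1. 23^57≡18≢1, so ord ≠ 57. No, the actual order is 58.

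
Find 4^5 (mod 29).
By repeated squaring (mod 29): 4^{1}≡4, 4^{2}≡16, 4^{4}≡24. Then 4^{5} = 4^{4+1} ≡ 24 × 4 ≡ 9 (mod 29)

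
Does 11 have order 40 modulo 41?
ord_41(11) divides 40. For each prime q|40: 11^{20}≡40, 11^{8}≡16, none ≡ 1. So 11 has order 40 and is a primitive root mod 41.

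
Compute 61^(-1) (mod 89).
Since 89 is prime, by Fermat 61^(-1) ≡ 61^{87} ≡ 54 (mod 89). Verify: 61 × 54 = 3294 ≡ 1 (mod 89)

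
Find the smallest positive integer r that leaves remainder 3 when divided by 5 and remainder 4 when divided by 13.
M = 5 × 13 = 65. M₁ = 13, y₁ ≡ 2 mod 5. M₂ = 5, y₂ ≡ 8 mod 13. r = 3×13×2 + 4×5×8 ≡ 43 mod 65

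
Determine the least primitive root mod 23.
g = 5. For each prime q|22: 5^{11}≡22, 5^{2}≡2, none ≡ 1, so ord_23(5) = 22 and 5 is a primitive root.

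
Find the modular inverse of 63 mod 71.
Since 71 is prime, by Fermat 63^(-1) ≡ 63^{69} ≡ 62 mod 71. Verify: 63 × 62 = 3906 ≡ 1 mod 71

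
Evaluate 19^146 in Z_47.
Using Fermat: 19^{46} ≡ 1 (mod 47). 146 ≡ 8 (mod 46). So 19^{146} ≡ 19^{8} ≡ 6 (mod 47)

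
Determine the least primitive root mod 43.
g = 3. For each prime q|42: 3^{21}≡42, 3^{14}≡36, 3^{6}≡41, none ≡ 1, so ord_43(3) = 42 and 3 is a primitive root.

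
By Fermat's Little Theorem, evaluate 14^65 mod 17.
By Fermat: 14^{16} ≡ 1 (mod 17). 65 = 4×16 + 1. So 14^{65} ≡ 14^{1} ≡ 14 (mod 17)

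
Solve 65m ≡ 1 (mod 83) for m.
Since 83 is prime, by Fermat 65^(-1) ≡ 65^{81} ≡ 23 (mod 83). Verify: 65 × 23 = 1495 ≡ 1 (mod 83)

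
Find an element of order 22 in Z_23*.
5 has order 22 mod 23 since 5^{22} ≡ 1 mod 23 and no smaller power works.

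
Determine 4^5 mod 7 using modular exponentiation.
By repeated squaring mod 7: 4^{1}≡4, 4^{2}≡2, 4^{4}≡4. Then 4^{5} = 4^{4+1} ≡ 4 × 4 ≡ 2 mod 7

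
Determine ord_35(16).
Powers of 16 mod 35: 16^1≡16, 16^2≡11, 16^3≡1. Order = 3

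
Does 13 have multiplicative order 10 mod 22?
Powers of 13 mod 22: 13^1≡13, 13^2≡15, 13^3≡19, 13^4≡5, 13^5≡21, 13^6≡9, 13^7≡7, 13^8≡3, 13^9≡17, 13^10≡1. First k with 13^k≡1 is k=10. Yes, ord_22(13) = 10.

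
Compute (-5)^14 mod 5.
By repeated squaring (mod 5): (-5)^{1}≡0, (-5)^{2}≡0, (-5)^{4}≡0, (-5)^{8}≡0. Then (-5)^{14} = (-5)^{8+4+2} ≡ 0 × 0 × 0 ≡ 0 (mod 5)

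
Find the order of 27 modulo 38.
Powers of 27 mod 38: 27^1≡27, 27^2≡7, 27^3≡37, 27^4≡11, 27^5≡31, 27^6≡1. ord_38(27) = 6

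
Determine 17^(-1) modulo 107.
Since 107 is prime, by Fermat 17^(-1) ≡ 17^{105} ≡ 63 (mod 107). Verify: 17 × 63 = 1071 ≡ 1 (mod 107)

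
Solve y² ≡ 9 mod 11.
The square roots of 9 mod 11 are 3 and 8. Verify: 3² = 9 ≡ 9 mod 11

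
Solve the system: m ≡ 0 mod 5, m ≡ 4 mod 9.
M = 5 × 9 = 45. M₁ = 9, y₁ ≡ 4 mod 5. M₂ = 5, y₂ ≡ 2 mod 9. m = 0×9×4 + 4×5×2 ≡ 40 mod 45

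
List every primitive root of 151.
There are φ(150) = 40 primitive roots mod 151: {6, 7, 12, 13, 14, 15, 30, 35, 48, 51, 52, 54, 56, 61, 63, 71, 77, 82, 89, 93, 96, 102, 104, 106, 108, 109, 111, 112, 114, 115, 117, 120, 126, 129, 130, 133, 134, 140, 141, 146}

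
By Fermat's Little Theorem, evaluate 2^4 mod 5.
By Fermat's Little Theorem, 2^{4} ≡ 1 mod 5 since 5 is prime and gcd(2, 5) = 1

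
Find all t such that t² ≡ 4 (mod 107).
The square roots of 4 mod 107 are 105 and 2. Verify: 105² = 11025 ≡ 4 (mod 107)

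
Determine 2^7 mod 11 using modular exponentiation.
By repeated squaring mod 11: 2^{1}≡2, 2^{2}≡4, 2^{4}≡5. Then 2^{7} = 2^{4+2+1} ≡ 5 × 4 × 2 ≡ 7 mod 11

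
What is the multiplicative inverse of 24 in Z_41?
Since 41 is prime, by Fermat 24^(-1) ≡ 24^{39} ≡ 12 mod 41. Verify: 24 × 12 = 288 ≡ 1 mod 41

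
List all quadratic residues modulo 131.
Quadratic residues modulo 131: {1, 3, 4, 5, 7, 9, 11, 12, 13, 15, 16, 20, 21, 25, 27, 28, 33, 34, 35, 36, 38, 39, 41, 43, 44, 45, 46, 48, 49, 52, 53, 55, 58, 59, 60, 61, 62, 63, 64, 65, 74, 75, 77, 80, 81, 84, 89, 91, 94, 99, 100, 101, 102, 105, 107, 108, 109, 112, 113, 114, 117, 121, 123, 125, 129}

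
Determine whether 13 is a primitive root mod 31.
ord_31(13) divides 30. For each prime q|30: 13^{15}≡30, 13^{10}≡5, 13^{6}≡16, none ≡ 1. So 13 has order 30 and is a primitive root mod 31.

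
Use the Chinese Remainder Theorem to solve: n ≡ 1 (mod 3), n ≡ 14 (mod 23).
M = 3 × 23 = 69. M₁ = 23, y₁ ≡ 2 (mod 3). M₂ = 3, y₂ ≡ 8 (mod 23). n = 1×23×2 + 14×3×8 ≡ 37 (mod 69)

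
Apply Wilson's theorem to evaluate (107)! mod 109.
(108)! = (107)! × (108) ≡ -1 (mod 109). So (107)! ≡ -1 × (108)^(-1) ≡ (-1)×(-1) = 1 (mod 109)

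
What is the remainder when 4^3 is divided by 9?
4^{3} = 64 ≡ 1 mod 9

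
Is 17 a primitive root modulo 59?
17^{29} ≡ 1 mod 59 and 29 < 58, so ord_59(17) = 29 ≠ 58 and 17 is not a primitive root.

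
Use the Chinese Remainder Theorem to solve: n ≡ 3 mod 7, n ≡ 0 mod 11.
M = 7 × 11 = 77. M₁ = 11, y₁ ≡ 2 mod 7. M₂ = 7, y₂ ≡ 8 mod 11. n = 3×11×2 + 0×7×8 ≡ 66 mod 77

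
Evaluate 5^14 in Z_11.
Using Fermat: 5^{10} ≡ 1 mod 11. 14 ≡ 4 mod 10. So 5^{14} ≡ 5^{4} ≡ 9 mod 11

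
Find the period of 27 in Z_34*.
Powers of 27 mod 34: 27^1≡27, 27^2≡15, 27^3≡31, 27^4≡21, 27^5≡23, 27^6≡9, 27^7≡5, 27^8≡33, 27^9≡7, 27^10≡19, 27^11≡3, 27^12≡13, 27^13≡11, 27^14≡25, 27^15≡29, 27^16≡1. ord_34(27) = 16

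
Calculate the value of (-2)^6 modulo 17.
By repeated squaring mod 17: (-2)^{1}≡15, (-2)^{2}≡4, (-2)^{4}≡16. Then (-2)^{6} = (-2)^{4+2} ≡ 16 × 4 ≡ 13 mod 17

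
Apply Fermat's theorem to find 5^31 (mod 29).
By Fermat: 5^{28} ≡ 1 (mod 29). So 5^{31} = 5^{28} · 5^{3} ≡ 5^{3} ≡ 9 (mod 29)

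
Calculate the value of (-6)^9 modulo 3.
By repeated squaring (mod 3): (-6)^{1}≡0, (-6)^{2}≡0, (-6)^{4}≡0, (-6)^{8}≡0. Then (-6)^{9} = (-6)^{8+1} ≡ 0 × 0 ≡ 0 (mod 3)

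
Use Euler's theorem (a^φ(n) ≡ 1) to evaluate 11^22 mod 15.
By Euler: 11^{8} ≡ 1 mod 15 since gcd(11, 15) = 1. 22 = 2×8 + 6. So 11^{22} ≡ 11^{6} ≡ 1 mod 15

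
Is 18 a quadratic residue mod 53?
By Euler's criterion: 18^{26} ≡ 52 (mod 53). Since this equals -1 (≡ 52), 18 is not a QR.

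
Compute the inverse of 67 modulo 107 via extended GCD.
Extended GCD: 67(8) + 107(-5) = 1. So 67^(-1) ≡ 8 mod 107. Verify: 67 × 8 = 536 ≡ 1 mod 107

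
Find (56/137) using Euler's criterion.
(56/137) = 56^{68} mod 137 = 1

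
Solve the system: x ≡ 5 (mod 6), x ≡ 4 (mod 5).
M = 6 × 5 = 30. M₁ = 5, y₁ ≡ 5 (mod 6). M₂ = 6, y₂ ≡ 1 (mod 5). x = 5×5×5 + 4×6×1 ≡ 29 (mod 30)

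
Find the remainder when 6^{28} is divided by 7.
By Fermat: 6^{6} ≡ 1 mod 7. 28 = 4×6 + 4. So 6^{28} ≡ 6^{4} ≡ 1 mod 7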